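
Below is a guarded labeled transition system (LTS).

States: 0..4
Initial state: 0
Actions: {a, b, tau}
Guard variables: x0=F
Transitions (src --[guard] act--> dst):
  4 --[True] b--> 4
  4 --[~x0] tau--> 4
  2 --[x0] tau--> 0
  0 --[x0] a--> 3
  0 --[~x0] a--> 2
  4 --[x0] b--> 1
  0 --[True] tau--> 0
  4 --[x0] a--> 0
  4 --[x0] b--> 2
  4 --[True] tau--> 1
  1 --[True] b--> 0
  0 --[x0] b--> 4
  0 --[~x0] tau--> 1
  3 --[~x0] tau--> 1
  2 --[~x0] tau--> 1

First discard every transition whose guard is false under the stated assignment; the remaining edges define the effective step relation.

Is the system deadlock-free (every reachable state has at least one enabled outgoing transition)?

Reachable = {0,1,2}
  0: a→2  tau→0  tau→1  [deg 3]
  1: b→0  [deg 1]
  2: tau→1  [deg 1]

Answer: DEADLOCK-FREE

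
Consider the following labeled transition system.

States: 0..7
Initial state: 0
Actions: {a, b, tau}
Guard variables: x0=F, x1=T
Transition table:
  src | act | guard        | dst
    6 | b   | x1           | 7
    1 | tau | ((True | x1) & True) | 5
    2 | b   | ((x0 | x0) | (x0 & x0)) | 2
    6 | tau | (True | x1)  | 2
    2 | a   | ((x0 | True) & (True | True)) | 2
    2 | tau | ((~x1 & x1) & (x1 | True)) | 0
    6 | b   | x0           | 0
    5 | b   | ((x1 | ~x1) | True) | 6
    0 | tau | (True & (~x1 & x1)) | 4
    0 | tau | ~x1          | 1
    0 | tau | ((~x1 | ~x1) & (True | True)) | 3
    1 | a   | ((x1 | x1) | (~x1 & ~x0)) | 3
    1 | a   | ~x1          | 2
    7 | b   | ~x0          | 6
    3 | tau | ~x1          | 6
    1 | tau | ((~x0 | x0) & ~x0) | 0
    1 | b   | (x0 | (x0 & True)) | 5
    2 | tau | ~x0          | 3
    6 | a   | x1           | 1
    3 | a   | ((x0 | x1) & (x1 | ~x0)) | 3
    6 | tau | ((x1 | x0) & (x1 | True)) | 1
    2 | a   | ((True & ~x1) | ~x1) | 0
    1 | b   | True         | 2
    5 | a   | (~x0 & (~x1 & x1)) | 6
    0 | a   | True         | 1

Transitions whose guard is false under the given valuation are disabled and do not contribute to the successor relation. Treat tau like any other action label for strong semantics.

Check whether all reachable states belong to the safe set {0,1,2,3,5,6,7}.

Inv-set: {0,1,2,3,5,6,7}
R = {0,1,2,3,5,6,7}
  0: ok
  1: ok
  2: ok
  3: ok
  5: ok
  6: ok
  7: ok

Answer: INVARIANT HOLDS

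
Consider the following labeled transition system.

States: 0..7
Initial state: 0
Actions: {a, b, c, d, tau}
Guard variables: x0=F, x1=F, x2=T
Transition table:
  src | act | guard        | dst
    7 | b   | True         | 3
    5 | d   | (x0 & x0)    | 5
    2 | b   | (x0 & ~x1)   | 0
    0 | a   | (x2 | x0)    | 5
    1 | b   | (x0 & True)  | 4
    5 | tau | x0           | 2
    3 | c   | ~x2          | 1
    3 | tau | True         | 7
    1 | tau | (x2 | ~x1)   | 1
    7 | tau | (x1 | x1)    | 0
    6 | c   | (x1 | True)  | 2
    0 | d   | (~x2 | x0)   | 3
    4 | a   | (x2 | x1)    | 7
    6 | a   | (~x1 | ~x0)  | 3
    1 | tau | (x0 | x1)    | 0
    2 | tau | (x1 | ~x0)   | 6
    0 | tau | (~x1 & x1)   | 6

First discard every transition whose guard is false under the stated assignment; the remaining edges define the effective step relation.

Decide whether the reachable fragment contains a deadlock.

Reachable = {0,5}
  0: a→5  [1 out]
  5: ∅  [STUCK]
trace reaching 5: a

Answer: DEADLOCK at state 5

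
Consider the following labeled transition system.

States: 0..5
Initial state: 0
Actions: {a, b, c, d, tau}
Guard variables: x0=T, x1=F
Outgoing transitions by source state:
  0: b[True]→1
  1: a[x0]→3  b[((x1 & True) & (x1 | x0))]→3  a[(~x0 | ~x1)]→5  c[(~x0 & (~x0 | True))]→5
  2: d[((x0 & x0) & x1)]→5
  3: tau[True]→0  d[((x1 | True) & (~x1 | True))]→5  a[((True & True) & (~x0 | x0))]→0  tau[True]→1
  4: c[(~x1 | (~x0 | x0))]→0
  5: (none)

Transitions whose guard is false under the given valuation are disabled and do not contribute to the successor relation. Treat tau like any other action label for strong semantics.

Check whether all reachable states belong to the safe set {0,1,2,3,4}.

Answer: INVARIANT VIOLATED at state 5

Working:
Allowed set {0,1,2,3,4}
R = {0,1,3,5}
  0: ✓
  1: ✓
  3: ✓
  5: ✗ unsafe
counterexample path to 5: b·a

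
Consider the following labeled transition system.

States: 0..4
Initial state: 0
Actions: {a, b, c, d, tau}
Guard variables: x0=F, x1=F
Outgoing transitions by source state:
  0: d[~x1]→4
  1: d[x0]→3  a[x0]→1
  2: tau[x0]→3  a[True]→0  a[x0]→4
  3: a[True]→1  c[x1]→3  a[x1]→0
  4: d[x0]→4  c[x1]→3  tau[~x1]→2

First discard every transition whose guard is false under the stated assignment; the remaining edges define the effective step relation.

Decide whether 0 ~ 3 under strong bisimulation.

Compute ~ classes (split until stable):
  P[0] = {{0,1,2,3,4}}
  P[1] = {{0},{1},{2,3},{4}}
  P[2] = {{0},{1},{2},{3},{4}}
stable after 3 split(s): 5 block(s)
0∈{0}, 3∈{3}

Answer: NOT BISIMILAR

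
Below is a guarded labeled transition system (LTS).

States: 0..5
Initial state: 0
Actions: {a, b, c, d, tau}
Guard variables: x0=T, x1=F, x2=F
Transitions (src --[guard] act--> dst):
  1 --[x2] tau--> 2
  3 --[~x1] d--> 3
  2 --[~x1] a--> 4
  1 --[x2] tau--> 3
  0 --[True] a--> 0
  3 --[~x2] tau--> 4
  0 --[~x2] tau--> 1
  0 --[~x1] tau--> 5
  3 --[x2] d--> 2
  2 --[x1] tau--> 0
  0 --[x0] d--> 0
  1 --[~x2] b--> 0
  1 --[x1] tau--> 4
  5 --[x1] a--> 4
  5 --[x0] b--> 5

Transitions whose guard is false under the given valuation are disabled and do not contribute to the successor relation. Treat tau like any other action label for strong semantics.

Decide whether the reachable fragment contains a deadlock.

Reachable = {0,1,5}
  0: a→0  d→0  tau→1  tau→5  [4 out]
  1: b→0  [1 out]
  5: b→5  [1 out]

Answer: DEADLOCK-FREE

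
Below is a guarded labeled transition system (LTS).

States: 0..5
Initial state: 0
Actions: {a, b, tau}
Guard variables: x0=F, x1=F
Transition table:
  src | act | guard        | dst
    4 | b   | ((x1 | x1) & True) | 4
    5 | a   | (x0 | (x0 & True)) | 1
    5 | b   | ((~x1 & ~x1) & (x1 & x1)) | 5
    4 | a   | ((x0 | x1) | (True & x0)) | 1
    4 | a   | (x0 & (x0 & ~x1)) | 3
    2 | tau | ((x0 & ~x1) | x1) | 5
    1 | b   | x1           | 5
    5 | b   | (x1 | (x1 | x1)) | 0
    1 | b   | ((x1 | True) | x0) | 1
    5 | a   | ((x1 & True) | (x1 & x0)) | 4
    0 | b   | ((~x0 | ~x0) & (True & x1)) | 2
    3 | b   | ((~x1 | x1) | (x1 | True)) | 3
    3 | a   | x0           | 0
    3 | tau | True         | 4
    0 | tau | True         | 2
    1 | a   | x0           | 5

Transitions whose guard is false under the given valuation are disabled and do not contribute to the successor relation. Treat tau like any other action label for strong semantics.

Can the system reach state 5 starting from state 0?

Answer: UNREACHABLE

Trace:
Guard filter leaves 4 enabled edge(s).
depth 0: {0}
depth 1: {2}  now seen {0,2}
Reach set: {0,2}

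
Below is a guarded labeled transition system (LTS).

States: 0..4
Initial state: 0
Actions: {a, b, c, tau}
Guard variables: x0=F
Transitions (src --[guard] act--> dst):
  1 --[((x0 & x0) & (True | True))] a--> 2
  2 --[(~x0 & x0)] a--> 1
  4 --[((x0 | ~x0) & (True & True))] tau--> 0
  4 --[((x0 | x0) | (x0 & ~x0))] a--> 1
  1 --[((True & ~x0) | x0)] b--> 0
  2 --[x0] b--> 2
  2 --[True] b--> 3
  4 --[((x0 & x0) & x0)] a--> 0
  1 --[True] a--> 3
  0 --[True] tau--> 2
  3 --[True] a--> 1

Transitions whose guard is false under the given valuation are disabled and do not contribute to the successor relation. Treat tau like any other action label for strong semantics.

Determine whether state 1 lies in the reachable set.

Answer: REACHABLE

Trace:
6 transition(s) survive guard evaluation.
L0 = {0}
L1 = {2}  cumulative {0,2}
L2 = {3}  cumulative {0,2,3}
L3 = {1}  cumulative {0,1,2,3}
R = {0,1,2,3}
witness 1: tau·b·a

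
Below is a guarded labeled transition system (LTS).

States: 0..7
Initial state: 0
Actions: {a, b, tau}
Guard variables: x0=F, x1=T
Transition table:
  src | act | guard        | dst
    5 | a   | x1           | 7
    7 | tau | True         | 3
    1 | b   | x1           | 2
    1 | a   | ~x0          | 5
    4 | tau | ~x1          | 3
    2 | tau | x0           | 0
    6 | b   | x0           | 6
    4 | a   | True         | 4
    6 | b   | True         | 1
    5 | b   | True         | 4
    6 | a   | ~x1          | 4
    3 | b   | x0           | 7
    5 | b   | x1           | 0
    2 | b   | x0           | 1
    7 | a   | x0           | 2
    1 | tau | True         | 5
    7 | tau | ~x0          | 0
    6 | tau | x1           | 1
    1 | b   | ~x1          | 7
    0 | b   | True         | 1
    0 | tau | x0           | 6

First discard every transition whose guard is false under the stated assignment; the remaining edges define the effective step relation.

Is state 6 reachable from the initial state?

Answer: UNREACHABLE

Analysis:
After dropping false guards: 12 live edges.
Layer 0: {0}
Layer 1: {1}  cumulative {0,1}
Layer 2: {2,5}  cumulative {0,1,2,5}
Layer 3: {4,7}  cumulative {0,1,2,4,5,7}
Layer 4: {3}  cumulative {0,1,2,3,4,5,7}
Reachable = {0,1,2,3,4,5,7}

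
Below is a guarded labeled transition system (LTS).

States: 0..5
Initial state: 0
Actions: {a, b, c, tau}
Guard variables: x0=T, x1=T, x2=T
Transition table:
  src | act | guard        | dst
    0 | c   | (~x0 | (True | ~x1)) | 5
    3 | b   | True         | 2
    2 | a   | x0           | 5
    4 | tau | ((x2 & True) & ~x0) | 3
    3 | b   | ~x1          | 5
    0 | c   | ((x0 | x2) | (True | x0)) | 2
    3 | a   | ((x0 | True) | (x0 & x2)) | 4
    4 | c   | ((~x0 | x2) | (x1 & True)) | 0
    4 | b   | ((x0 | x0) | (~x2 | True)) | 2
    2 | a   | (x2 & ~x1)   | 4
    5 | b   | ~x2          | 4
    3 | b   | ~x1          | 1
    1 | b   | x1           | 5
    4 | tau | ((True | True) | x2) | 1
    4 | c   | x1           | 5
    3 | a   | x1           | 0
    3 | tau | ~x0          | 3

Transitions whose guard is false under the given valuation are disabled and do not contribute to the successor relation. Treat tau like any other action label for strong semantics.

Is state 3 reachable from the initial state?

Guard filter leaves 11 enabled edge(s).
L0 = {0}
L1 = {2,5}  cumulative {0,2,5}
Reachable = {0,2,5}

Answer: UNREACHABLE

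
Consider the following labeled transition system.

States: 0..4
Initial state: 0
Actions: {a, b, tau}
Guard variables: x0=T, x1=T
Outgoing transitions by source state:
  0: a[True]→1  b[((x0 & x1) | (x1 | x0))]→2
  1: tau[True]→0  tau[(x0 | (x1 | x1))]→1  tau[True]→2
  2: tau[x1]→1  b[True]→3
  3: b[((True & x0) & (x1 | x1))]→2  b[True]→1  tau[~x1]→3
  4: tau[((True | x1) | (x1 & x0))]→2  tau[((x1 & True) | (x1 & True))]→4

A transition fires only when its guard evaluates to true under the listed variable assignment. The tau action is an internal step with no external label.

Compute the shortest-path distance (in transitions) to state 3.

Layered search for 3:
  L0 = {0}
  L1 = {1,2}
  L2 = {3}
first hit 3 at d=2 via b·b

Answer: 2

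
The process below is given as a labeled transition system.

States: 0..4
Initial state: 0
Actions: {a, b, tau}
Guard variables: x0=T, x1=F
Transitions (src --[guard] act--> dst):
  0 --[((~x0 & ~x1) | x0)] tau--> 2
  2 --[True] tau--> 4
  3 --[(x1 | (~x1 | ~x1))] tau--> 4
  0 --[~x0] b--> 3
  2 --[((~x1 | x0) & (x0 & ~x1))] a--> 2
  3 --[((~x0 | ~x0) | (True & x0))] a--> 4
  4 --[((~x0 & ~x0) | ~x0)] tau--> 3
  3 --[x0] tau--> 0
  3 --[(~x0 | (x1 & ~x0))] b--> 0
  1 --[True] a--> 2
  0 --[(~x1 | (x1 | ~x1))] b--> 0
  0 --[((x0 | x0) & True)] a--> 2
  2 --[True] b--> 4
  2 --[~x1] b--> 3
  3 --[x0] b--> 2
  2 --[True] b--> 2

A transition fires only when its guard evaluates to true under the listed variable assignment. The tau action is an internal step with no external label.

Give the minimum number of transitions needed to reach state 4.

BFS to 4:
  Layer 0: {0}
  Layer 1: {2}
  Layer 2: {3,4}
4 enters at depth 2; path a·b

Answer: 2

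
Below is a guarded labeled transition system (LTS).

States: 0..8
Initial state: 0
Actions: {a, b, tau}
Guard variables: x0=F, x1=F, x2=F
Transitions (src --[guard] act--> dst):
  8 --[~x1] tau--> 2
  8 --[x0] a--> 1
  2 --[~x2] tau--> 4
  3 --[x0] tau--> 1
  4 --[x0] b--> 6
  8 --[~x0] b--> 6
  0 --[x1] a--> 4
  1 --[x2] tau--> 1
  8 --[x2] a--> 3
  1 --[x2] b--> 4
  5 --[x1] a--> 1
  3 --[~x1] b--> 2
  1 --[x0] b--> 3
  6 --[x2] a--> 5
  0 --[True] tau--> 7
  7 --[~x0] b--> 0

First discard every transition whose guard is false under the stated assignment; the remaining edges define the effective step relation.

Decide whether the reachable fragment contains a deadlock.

Answer: DEADLOCK-FREE

Trace:
Reachable = {0,7}
  0: tau→7  [1 out]
  7: b→0  [1 out]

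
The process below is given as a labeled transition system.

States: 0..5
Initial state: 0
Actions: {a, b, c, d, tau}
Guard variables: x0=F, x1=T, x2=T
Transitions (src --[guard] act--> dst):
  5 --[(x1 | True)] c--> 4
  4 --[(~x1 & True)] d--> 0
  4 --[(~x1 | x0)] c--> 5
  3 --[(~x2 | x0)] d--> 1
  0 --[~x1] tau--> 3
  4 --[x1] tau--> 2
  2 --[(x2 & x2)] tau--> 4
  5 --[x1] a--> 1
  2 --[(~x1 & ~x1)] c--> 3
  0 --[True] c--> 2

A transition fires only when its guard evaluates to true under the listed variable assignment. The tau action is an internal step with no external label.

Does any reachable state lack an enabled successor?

Reachable = {0,2,4}
  0: c→2  [deg 1]
  2: tau→4  [deg 1]
  4: tau→2  [deg 1]

Answer: DEADLOCK-FREE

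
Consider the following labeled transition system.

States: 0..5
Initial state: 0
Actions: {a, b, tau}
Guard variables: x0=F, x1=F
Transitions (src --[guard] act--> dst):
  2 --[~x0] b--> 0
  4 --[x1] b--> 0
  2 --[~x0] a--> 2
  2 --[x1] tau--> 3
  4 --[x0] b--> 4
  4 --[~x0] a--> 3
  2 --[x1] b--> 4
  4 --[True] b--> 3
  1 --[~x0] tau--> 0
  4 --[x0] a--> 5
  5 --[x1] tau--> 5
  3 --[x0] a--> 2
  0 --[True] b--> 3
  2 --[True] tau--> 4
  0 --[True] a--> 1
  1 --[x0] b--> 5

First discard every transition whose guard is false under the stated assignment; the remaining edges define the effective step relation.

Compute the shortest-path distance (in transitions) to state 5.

BFS to 5:
  L0 = {0}
  L1 = {1,3}
5 never appears.

Answer: UNREACHABLE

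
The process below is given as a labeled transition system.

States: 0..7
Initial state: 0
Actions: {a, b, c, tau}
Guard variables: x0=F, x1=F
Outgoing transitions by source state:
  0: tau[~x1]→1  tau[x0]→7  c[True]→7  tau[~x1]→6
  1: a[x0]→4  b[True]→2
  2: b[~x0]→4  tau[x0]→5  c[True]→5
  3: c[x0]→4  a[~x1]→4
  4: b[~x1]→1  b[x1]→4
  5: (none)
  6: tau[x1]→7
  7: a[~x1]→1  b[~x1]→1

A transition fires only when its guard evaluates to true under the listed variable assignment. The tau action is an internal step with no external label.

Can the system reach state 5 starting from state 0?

Answer: REACHABLE

Analysis:
10 transition(s) survive guard evaluation.
L0 = {0}
L1 = {1,6,7}  now seen {0,1,6,7}
L2 = {2}  now seen {0,1,2,6,7}
L3 = {4,5}  now seen {0,1,2,4,5,6,7}
Reachable = {0,1,2,4,5,6,7}
witness 5: tau·b·c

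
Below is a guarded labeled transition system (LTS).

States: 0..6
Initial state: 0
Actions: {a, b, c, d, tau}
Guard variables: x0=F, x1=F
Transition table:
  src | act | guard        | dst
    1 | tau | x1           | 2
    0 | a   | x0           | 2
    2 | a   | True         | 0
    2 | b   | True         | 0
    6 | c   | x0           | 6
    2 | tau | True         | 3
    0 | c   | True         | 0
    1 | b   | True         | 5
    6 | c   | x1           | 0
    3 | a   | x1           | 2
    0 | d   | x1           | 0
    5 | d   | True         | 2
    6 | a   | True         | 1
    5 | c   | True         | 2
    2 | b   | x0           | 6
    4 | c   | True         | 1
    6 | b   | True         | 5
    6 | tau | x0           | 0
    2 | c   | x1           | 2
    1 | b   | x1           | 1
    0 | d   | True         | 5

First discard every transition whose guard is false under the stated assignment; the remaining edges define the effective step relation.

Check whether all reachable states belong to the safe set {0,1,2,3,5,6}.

Answer: INVARIANT HOLDS

Trace:
Inv-set: {0,1,2,3,5,6}
Reachable = {0,2,3,5}
  0: ✓
  2: ✓
  3: ✓
  5: ✓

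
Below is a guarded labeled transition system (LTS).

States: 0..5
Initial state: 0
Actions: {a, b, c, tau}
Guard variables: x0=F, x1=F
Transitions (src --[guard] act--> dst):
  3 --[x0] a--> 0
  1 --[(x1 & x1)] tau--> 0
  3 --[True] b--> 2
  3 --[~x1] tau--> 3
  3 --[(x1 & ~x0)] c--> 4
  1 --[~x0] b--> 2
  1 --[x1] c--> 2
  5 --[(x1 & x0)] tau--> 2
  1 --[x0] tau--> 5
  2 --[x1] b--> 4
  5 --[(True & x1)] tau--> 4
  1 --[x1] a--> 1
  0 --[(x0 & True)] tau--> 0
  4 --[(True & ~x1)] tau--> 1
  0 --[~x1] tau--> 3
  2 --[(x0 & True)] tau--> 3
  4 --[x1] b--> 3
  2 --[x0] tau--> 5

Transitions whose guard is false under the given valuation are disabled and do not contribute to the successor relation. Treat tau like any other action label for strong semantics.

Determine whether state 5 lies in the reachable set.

Answer: UNREACHABLE

Analysis:
5 transition(s) survive guard evaluation.
L0 = {0}
L1 = {3}  now seen {0,3}
L2 = {2}  now seen {0,2,3}
R = {0,2,3}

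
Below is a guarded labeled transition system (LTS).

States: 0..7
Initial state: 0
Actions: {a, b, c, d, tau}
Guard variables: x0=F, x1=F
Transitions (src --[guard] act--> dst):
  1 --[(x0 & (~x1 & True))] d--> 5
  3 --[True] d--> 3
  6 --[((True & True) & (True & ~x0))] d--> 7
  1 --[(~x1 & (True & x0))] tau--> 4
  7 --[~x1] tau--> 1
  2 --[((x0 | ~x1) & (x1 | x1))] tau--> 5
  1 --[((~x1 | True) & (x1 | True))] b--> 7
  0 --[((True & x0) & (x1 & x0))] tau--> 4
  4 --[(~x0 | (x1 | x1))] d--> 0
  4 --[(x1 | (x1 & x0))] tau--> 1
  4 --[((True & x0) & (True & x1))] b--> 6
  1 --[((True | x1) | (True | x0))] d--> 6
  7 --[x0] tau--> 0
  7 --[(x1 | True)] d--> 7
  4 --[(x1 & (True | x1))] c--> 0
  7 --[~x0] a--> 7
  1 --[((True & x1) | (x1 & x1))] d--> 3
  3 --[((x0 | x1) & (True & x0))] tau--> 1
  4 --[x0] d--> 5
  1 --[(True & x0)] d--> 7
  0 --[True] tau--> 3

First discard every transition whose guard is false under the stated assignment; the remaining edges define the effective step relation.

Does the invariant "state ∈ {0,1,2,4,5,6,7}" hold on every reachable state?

Inv-set: {0,1,2,4,5,6,7}
R = {0,3}
  0: ok
  3: VIOLATES
reach 3 via tau — violates

Answer: INVARIANT VIOLATED at state 3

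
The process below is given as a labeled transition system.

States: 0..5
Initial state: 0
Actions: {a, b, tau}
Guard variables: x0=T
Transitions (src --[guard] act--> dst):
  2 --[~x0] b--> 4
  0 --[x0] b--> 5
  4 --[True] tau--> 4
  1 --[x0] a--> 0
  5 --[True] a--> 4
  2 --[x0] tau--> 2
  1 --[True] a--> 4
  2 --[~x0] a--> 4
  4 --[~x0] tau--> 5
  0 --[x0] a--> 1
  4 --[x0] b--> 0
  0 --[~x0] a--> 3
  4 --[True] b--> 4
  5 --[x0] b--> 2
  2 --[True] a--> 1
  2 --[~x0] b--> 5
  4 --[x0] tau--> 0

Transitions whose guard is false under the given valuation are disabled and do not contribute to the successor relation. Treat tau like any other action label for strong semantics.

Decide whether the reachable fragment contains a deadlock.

Answer: DEADLOCK-FREE

Working:
R = {0,1,2,4,5}
  0: a→1  b→5  [deg 2]
  1: a→0  a→4  [deg 2]
  2: a→1  tau→2  [deg 2]
  4: b→0  b→4  tau→0  tau→4  [deg 4]
  5: a→4  b→2  [deg 2]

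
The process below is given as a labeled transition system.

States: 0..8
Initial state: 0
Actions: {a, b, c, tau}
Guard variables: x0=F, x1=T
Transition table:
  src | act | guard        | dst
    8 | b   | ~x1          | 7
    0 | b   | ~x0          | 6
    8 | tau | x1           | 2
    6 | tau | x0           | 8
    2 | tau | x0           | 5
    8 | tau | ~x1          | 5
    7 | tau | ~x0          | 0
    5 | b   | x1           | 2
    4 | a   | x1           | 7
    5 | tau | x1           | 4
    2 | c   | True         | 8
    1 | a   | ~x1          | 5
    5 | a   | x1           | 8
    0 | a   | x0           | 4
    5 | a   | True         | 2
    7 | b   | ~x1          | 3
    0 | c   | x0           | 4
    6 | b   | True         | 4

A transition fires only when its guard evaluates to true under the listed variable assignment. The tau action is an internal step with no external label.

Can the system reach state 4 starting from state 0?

Answer: REACHABLE

Analysis:
After dropping false guards: 10 live edges.
Layer 0: {0}
Layer 1: {6}  cumulative {0,6}
Layer 2: {4}  cumulative {0,4,6}
Layer 3: {7}  cumulative {0,4,6,7}
Reach set: {0,4,6,7}
trace reaching 4: b·b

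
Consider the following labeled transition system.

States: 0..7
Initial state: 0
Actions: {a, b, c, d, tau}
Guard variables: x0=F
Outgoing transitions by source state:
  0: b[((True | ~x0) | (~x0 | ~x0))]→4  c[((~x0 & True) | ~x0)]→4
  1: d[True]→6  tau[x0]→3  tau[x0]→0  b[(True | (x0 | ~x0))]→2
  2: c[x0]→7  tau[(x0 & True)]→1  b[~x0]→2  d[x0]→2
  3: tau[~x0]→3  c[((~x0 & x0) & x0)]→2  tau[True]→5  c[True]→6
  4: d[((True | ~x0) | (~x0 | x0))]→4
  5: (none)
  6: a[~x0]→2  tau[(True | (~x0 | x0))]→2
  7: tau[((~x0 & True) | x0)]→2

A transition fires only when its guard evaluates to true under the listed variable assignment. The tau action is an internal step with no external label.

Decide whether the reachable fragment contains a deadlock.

Reachable = {0,4}
  0: b→4  c→4  [2 exit(s)]
  4: d→4  [1 exit(s)]

Answer: DEADLOCK-FREE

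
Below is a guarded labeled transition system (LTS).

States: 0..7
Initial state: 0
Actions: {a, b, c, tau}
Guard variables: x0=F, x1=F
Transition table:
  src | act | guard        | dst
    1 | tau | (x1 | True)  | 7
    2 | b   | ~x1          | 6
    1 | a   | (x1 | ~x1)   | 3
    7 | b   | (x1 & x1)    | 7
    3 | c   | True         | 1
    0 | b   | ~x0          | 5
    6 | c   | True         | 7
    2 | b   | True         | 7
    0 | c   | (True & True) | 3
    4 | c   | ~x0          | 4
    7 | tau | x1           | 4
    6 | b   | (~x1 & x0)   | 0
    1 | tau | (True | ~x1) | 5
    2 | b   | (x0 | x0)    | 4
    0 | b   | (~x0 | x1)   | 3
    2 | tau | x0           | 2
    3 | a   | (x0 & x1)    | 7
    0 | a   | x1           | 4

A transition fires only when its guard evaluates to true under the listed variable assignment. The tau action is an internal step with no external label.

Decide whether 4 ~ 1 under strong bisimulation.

Answer: NOT BISIMILAR

Trace:
Bisimulation quotient by refinement:
  π0 = {{0,1,2,3,4,5,6,7}}
  π1 = {{0},{1},{2},{3,4,6},{5,7}}
  π2 = {{0},{1},{2},{3},{4},{5,7},{6}}
Fixed point at round 3; 7 class(es).
class of 4: {4}; class of 1: {1}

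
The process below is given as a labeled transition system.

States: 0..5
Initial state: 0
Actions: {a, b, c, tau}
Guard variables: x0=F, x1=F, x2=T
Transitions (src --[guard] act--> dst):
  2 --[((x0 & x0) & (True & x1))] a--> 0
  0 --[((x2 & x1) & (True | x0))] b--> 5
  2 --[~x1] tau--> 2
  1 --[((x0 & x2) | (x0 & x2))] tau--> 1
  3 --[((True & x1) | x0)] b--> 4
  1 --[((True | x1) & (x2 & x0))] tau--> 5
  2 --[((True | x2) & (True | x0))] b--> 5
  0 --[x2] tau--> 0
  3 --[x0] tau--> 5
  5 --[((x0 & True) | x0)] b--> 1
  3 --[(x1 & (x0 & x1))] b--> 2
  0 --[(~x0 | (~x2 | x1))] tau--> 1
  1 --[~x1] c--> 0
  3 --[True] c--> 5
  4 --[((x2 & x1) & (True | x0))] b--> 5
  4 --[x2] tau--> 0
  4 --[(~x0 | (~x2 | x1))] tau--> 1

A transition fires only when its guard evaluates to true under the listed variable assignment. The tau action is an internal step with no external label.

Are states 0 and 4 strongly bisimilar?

Answer: BISIMILAR

Working:
Compute ~ classes (split until stable):
  round 0: {{0,1,2,3,4,5}}
  round 1: {{0,4},{1,3},{2},{5}}
  round 2: {{0,4},{1},{2},{3},{5}}
stable after 3 split(s): 5 block(s)
class of 0: {0,4}; class of 4: {0,4}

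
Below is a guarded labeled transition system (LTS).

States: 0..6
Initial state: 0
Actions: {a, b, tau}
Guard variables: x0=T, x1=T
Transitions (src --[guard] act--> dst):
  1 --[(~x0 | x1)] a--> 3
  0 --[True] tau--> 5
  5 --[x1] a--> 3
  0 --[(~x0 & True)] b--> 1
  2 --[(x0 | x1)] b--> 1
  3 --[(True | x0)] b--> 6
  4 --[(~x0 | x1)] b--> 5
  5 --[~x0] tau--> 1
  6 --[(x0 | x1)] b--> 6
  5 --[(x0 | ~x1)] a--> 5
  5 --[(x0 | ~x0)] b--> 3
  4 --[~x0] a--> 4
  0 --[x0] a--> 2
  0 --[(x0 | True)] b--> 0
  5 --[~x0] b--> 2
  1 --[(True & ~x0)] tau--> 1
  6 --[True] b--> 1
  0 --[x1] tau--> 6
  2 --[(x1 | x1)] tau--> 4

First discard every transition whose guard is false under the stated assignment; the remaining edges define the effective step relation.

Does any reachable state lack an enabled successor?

Answer: DEADLOCK-FREE

Analysis:
R = {0,1,2,3,4,5,6}
  0: a→2  b→0  tau→5  tau→6  [4 out]
  1: a→3  [1 out]
  2: b→1  tau→4  [2 out]
  3: b→6  [1 out]
  4: b→5  [1 out]
  5: a→3  a→5  b→3  [3 out]
  6: b→1  b→6  [2 out]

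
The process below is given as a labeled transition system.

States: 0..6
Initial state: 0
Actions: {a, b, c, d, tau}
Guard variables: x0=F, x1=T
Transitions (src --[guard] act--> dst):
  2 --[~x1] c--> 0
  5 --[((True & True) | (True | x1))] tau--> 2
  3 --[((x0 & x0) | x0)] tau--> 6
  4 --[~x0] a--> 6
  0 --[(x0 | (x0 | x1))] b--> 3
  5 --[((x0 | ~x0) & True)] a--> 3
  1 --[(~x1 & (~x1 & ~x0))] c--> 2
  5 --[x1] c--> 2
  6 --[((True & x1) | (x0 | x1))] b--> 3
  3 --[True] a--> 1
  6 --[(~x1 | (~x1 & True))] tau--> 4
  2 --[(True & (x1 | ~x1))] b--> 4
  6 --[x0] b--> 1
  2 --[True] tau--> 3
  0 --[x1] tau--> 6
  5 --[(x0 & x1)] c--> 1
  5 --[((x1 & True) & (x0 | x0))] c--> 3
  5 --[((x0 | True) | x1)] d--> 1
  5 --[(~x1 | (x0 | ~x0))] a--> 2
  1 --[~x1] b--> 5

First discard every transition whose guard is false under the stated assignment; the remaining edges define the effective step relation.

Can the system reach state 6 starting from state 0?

12 transition(s) survive guard evaluation.
Layer 0: {0}
Layer 1: {3,6}  total {0,3,6}
Layer 2: {1}  total {0,1,3,6}
Reachable = {0,1,3,6}
Path to 6: tau

Answer: REACHABLE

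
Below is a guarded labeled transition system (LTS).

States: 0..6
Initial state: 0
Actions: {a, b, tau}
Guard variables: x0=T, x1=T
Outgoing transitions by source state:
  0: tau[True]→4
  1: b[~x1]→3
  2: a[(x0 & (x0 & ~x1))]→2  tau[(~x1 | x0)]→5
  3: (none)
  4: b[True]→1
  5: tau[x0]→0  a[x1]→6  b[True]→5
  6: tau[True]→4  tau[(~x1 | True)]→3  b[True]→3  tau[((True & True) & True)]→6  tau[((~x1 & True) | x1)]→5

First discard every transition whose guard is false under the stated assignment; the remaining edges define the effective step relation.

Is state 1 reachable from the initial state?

After dropping false guards: 11 live edges.
Layer 0: {0}
Layer 1: {4}  total {0,4}
Layer 2: {1}  total {0,1,4}
R = {0,1,4}
Path to 1: tau·b

Answer: REACHABLE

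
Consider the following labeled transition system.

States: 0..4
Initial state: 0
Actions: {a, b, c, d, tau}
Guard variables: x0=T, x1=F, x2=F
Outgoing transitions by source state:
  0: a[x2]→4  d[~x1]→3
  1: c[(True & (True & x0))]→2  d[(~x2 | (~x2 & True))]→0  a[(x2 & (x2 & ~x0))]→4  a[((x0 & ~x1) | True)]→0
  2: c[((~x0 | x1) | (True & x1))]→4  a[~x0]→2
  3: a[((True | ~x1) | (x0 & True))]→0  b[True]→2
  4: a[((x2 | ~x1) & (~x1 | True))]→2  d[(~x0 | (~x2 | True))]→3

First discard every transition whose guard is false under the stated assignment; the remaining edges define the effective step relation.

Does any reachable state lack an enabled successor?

Reachable = {0,2,3}
  0: d→3  [deg 1]
  2: ∅  [STUCK]
  3: a→0  b→2  [deg 2]
witness 2: d·b

Answer: DEADLOCK at state 2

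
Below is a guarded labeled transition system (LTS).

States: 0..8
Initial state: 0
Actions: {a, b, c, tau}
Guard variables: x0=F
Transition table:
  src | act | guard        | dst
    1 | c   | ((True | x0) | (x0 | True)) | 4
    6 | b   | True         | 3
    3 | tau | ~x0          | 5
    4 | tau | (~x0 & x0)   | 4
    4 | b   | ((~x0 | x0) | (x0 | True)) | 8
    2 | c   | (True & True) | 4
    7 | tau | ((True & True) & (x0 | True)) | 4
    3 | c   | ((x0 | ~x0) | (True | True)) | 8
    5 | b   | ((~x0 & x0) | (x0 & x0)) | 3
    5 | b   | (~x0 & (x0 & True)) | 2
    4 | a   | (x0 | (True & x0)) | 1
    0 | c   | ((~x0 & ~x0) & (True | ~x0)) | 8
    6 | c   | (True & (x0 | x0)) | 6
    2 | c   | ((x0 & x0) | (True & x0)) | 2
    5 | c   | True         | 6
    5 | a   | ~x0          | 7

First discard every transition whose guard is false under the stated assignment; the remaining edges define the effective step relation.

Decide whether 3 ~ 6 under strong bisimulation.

Compute ~ classes (split until stable):
  π0 = {{0,1,2,3,4,5,6,7,8}}
  π1 = {{0,1,2},{3},{4,6},{5},{7},{8}}
  π2 = {{0},{1,2},{3},{4},{5},{6},{7},{8}}
8 equivalence class(es) (converged in 3)
[3]={3}  [6]={6}

Answer: NOT BISIMILAR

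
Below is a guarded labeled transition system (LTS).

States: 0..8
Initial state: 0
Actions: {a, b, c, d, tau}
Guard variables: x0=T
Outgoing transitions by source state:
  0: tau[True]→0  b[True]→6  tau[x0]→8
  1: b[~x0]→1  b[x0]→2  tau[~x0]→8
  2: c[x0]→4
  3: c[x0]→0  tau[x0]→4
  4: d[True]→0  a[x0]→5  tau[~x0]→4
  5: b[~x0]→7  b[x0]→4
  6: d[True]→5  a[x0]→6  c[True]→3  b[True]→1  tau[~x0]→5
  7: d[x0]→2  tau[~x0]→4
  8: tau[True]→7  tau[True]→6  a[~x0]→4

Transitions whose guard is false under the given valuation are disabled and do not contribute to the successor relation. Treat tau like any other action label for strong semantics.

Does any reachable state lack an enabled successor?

Answer: DEADLOCK-FREE

Trace:
R = {0,1,2,3,4,5,6,7,8}
  0: b→6  tau→0  tau→8  [deg 3]
  1: b→2  [deg 1]
  2: c→4  [deg 1]
  3: c→0  tau→4  [deg 2]
  4: a→5  d→0  [deg 2]
  5: b→4  [deg 1]
  6: a→6  b→1  c→3  d→5  [deg 4]
  7: d→2  [deg 1]
  8: tau→6  tau→7  [deg 2]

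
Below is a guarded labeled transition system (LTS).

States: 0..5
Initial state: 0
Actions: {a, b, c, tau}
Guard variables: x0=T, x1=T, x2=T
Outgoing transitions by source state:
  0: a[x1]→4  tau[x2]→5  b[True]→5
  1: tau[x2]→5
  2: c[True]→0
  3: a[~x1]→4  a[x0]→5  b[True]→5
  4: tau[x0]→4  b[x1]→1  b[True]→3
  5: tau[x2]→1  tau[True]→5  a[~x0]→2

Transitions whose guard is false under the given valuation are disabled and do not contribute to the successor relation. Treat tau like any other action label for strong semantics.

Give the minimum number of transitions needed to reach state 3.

Answer: 2

Working:
BFS to 3:
  depth 0: {0}
  depth 1: {4,5}
  depth 2: {1,3}
depth(3)=2, e.g. a·b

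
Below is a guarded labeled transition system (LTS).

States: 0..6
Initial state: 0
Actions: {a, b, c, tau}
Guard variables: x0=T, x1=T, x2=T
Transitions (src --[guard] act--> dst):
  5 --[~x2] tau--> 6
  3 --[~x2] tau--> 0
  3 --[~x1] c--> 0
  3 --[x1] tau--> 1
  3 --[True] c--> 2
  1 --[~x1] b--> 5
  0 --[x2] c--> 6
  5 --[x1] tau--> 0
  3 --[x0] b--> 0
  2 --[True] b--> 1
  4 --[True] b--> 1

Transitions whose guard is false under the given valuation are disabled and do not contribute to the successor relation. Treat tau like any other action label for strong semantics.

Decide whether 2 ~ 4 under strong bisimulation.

Bisimulation quotient by refinement:
  P[0] = {{0,1,2,3,4,5,6}}
  P[1] = {{0},{1,6},{2,4},{3},{5}}
5 equivalence class(es) (converged in 2)
class of 2: {2,4}; class of 4: {2,4}

Answer: BISIMILAR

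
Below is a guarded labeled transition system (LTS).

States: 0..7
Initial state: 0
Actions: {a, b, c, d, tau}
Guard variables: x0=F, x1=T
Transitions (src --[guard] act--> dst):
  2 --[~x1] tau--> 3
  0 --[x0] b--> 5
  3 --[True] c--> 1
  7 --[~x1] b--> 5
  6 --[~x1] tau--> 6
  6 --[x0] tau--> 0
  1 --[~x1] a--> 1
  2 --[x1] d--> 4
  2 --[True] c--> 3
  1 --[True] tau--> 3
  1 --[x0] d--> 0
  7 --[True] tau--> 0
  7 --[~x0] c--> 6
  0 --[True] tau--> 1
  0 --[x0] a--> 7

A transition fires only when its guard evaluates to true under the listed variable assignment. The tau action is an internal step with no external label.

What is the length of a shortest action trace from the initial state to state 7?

Answer: UNREACHABLE

Analysis:
Breadth-first toward 7:
  Layer 0: {0}
  Layer 1: {1}
  Layer 2: {3}
7 never appears.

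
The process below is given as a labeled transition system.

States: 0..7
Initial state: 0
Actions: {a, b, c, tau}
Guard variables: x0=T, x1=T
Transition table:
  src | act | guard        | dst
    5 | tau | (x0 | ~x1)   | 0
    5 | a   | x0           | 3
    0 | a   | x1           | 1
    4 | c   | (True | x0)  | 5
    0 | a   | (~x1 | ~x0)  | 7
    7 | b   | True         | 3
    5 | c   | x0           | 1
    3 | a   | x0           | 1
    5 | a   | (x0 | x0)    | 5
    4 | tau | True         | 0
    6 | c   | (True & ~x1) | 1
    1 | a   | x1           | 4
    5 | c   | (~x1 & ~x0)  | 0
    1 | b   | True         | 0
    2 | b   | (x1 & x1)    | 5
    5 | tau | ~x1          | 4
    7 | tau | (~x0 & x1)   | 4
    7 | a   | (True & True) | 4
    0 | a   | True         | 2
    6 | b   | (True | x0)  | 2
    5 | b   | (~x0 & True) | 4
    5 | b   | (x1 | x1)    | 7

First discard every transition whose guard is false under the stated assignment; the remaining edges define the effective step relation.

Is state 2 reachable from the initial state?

Guard filter leaves 16 enabled edge(s).
L0 = {0}
L1 = {1,2}  cumulative {0,1,2}
L2 = {4,5}  cumulative {0,1,2,4,5}
L3 = {3,7}  cumulative {0,1,2,3,4,5,7}
Reach set: {0,1,2,3,4,5,7}
Path to 2: a

Answer: REACHABLE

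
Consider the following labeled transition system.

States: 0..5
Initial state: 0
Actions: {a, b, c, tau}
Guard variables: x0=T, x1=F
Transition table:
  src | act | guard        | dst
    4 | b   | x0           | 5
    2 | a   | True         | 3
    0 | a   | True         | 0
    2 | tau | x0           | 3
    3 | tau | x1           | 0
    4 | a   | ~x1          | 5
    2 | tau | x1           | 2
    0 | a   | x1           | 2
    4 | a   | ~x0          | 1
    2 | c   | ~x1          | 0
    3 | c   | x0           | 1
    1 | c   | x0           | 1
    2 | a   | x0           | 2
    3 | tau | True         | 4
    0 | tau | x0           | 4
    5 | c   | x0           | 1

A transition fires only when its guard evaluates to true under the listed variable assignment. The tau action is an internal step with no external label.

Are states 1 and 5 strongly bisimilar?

Answer: BISIMILAR

Trace:
Compute ~ classes (split until stable):
  round 0: {{0,1,2,3,4,5}}
  round 1: {{0},{1,5},{2},{3},{4}}
stable after 2 split(s): 5 block(s)
1∈{1,5}, 5∈{1,5}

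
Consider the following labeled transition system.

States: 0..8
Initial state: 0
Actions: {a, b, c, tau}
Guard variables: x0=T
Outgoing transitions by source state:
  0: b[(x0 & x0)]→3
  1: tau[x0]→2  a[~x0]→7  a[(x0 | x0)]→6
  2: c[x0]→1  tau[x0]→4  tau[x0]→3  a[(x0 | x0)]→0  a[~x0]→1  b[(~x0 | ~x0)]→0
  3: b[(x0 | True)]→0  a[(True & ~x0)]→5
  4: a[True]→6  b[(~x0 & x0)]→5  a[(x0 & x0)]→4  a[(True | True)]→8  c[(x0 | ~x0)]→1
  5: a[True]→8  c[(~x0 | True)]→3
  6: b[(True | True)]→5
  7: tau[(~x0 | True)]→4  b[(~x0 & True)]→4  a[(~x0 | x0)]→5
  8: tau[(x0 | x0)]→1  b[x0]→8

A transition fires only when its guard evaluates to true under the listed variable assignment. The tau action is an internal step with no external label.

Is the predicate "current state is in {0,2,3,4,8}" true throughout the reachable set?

Safe = {0,2,3,4,8}
Reachable = {0,3}
  0: safe
  3: safe

Answer: INVARIANT HOLDS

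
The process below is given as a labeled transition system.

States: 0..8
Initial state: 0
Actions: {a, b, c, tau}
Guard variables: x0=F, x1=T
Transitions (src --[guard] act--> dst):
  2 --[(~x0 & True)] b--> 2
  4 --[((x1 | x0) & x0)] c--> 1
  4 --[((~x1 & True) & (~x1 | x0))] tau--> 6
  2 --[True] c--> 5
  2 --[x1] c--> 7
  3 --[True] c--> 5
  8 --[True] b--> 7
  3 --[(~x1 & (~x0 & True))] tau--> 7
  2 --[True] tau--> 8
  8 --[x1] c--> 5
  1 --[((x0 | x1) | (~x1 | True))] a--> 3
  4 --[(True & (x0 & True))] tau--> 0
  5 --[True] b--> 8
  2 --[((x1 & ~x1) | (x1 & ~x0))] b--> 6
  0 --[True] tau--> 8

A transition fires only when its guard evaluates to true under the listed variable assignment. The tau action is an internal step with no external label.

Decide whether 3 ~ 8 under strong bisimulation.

Answer: NOT BISIMILAR

Analysis:
Compute ~ classes (split until stable):
  round 0: {{0,1,2,3,4,5,6,7,8}}
  round 1: {{0},{1},{2},{3},{4,6,7},{5},{8}}
Fixed point at round 2; 7 class(es).
3∈{3}, 8∈{8}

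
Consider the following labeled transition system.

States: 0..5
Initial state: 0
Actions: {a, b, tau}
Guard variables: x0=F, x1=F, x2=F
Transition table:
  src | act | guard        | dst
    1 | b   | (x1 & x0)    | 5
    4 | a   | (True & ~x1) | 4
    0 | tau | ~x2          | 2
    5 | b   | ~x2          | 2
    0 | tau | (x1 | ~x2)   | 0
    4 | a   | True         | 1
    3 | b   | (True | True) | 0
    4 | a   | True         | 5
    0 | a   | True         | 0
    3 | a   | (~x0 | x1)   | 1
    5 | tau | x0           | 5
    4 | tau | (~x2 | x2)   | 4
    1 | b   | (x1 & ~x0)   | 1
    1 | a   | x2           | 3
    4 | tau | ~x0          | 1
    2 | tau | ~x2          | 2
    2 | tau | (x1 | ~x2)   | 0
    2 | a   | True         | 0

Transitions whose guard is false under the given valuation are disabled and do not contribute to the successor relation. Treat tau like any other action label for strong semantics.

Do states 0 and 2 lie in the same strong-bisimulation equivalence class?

Answer: BISIMILAR

Analysis:
Compute ~ classes (split until stable):
  P[0] = {{0,1,2,3,4,5}}
  P[1] = {{0,2,4},{1},{3},{5}}
  P[2] = {{0,2},{1},{3},{4},{5}}
stable after 3 split(s): 5 block(s)
0∈{0,2}, 2∈{0,2}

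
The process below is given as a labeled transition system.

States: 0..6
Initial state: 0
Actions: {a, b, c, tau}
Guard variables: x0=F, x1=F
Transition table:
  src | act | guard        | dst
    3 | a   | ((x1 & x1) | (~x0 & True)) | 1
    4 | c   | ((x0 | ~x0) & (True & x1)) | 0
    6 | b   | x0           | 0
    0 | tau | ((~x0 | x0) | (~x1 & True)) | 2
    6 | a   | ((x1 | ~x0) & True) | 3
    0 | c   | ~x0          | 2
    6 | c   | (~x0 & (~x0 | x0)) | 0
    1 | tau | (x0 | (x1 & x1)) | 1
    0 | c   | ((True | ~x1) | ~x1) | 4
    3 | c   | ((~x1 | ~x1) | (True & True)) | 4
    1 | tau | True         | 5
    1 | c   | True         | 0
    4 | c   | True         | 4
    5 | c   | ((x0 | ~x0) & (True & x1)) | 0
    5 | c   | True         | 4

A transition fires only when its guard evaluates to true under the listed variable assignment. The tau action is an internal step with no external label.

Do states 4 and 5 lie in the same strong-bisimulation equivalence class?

Refine partition for ~:
  P[0] = {{0,1,2,3,4,5,6}}
  P[1] = {{0,1},{2},{3,6},{4,5}}
  P[2] = {{0},{1},{2},{3},{4,5},{6}}
stable after 3 split(s): 6 block(s)
[4]={4,5}  [5]={4,5}

Answer: BISIMILAR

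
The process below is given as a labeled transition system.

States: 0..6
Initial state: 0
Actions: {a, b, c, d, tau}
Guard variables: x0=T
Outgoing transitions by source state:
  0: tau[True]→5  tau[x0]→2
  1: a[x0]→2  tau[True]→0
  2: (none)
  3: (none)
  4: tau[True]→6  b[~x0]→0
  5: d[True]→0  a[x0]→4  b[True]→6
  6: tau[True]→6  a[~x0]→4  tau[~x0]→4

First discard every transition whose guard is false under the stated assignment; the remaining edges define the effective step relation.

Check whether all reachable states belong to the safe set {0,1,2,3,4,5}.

Answer: INVARIANT VIOLATED at state 6

Working:
Safe = {0,1,2,3,4,5}
Reach set: {0,2,4,5,6}
  0: safe
  2: safe
  4: safe
  5: safe
  6: outside
reach 6 via tau·b — violates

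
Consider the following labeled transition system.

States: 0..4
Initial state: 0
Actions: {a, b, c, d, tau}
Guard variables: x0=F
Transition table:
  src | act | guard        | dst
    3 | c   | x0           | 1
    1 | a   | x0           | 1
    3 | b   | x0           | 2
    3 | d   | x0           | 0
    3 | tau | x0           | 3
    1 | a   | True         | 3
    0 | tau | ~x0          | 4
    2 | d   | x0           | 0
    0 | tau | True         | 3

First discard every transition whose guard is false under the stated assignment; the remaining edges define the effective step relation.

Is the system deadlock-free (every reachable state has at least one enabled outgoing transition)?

Reach set: {0,3,4}
  0: tau→3  tau→4  [2 out]
  3: ∅  [no exit]
  4: ∅  [no exit]
Path to 3: tau

Answer: DEADLOCK at state 3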